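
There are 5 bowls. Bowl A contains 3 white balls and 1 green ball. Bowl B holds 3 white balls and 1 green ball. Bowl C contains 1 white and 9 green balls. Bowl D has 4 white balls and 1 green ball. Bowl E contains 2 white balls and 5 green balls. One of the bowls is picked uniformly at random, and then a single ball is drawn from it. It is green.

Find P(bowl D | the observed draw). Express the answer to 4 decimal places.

0.0864

For each hypothesis, P(data | H) works out to: P(data | bowl A) = (1/4) = 1/4; P(data | bowl B) = (1/4) = 1/4; P(data | bowl C) = (9/10) = 9/10; P(data | bowl D) = (1/5) = 1/5; P(data | bowl E) = (5/7) = 5/7.
Weighting by the prior gives 1/5 · 1/4 = 1/20, 1/5 · 1/4 = 1/20, 1/5 · 9/10 = 9/50, 1/5 · 1/5 = 1/25, 1/5 · 5/7 = 1/7; summing to 81/175.
So P(bowl D | data) = (1/25) / (81/175) = 7/81.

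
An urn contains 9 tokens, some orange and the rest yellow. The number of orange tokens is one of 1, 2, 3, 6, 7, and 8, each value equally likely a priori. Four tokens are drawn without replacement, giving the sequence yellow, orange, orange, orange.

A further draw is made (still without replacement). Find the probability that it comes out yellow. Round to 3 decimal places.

0.229

The likelihood of the observed sequence under each hypothesis: P(data | r = 1) = (8/9)(1/8)(0/7) = 0; P(data | r = 2) = (7/9)(2/8)(1/7)(0/6) = 0; P(data | r = 3) = (6/9)(3/8)(2/7)(1/6) = 1/84; P(data | r = 6) = (3/9)(6/8)(5/7)(4/6) = 5/42; P(data | r = 7) = (2/9)(7/8)(6/7)(5/6) = 5/36; P(data | r = 8) = (1/9)(8/8)(7/7)(6/6) = 1/9.
Weighting by the prior gives 1/6 · 0 = 0, 1/6 · 0 = 0, 1/6 · 1/84 = 1/504, 1/6 · 5/42 = 5/252, 1/6 · 5/36 = 5/216, 1/6 · 1/9 = 1/54; summing to 4/63.
Normalising, the posterior is P(r = 1 | data) = 0, P(r = 2 | data) = 0, P(r = 3 | data) = 1/32, P(r = 6 | data) = 5/16, P(r = 7 | data) = 35/96, P(r = 8 | data) = 7/24.
So P(yellow next | data) = Σ P(yellow next | H) P(H | data) = (1)(1/32) + (2/5)(5/16) + (1/5)(35/96) + (0)(7/24) = 11/48.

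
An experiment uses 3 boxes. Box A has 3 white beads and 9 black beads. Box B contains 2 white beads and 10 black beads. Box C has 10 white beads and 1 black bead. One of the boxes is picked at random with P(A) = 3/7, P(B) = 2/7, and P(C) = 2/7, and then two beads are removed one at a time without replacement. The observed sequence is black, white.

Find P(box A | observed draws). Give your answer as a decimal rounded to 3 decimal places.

For each hypothesis, P(data | H) works out to: P(data | box A) = (9/12)(3/11) = 9/44; P(data | box B) = (10/12)(2/11) = 5/33; P(data | box C) = (1/11)(10/10) = 1/11.
Weighting by the prior gives 3/7 · 9/44 = 27/308, 2/7 · 5/33 = 10/231, 2/7 · 1/11 = 2/77; with total 145/924.
By Bayes' rule, P(box A | data) = (27/308) / (145/924) = 81/145.

0.559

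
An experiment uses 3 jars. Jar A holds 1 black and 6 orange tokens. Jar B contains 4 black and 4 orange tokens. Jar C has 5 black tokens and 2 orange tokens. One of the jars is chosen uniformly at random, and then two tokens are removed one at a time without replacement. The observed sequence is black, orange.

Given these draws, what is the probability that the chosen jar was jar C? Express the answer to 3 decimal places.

Compute the likelihood of the observed sequence for each case: P(data | jar A) = (1/7)(6/6) = 1/7; P(data | jar B) = (4/8)(4/7) = 2/7; P(data | jar C) = (5/7)(2/6) = 5/21.
The prior-weighted likelihoods are 1/3 · 1/7 = 1/21, 1/3 · 2/7 = 2/21, 1/3 · 5/21 = 5/63; these sum to 2/9.
Hence P(jar C | data) = (5/63) / (2/9) = 5/14.

0.357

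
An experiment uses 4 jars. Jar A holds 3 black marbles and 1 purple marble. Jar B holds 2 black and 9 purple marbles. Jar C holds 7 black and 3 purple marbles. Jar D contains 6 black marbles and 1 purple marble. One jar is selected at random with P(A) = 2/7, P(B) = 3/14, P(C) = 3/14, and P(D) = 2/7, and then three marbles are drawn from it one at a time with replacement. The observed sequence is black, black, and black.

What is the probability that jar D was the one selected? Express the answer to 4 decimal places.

0.4795

Under each hypothesis, the probability of the observed sequence is: P(data | jar A) = (3/4)(3/4)(3/4) = 0.42188; P(data | jar B) = (2/11)(2/11)(2/11) = 0.0060105; P(data | jar C) = (7/10)(7/10)(7/10) = 0.343; P(data | jar D) = (6/7)(6/7)(6/7) = 0.62974.
Weighting by the prior gives 2/7 · 0.42188 = 0.12054, 3/14 · 0.0060105 = 0.001288, 3/14 · 0.343 = 0.0735, 2/7 · 0.62974 = 0.17993; with total 0.37525.
By Bayes' rule, P(jar D | data) = (0.17993) / (0.37525) = 0.47948.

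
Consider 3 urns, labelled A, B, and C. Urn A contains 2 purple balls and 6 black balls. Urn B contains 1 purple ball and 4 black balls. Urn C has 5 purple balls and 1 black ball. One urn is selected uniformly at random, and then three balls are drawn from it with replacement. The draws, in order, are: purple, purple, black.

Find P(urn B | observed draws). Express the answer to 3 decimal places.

0.164

The likelihood of the observed sequence under each hypothesis: P(data | urn A) = (2/8)(2/8)(6/8) = 0.046875; P(data | urn B) = (1/5)(1/5)(4/5) = 0.032; P(data | urn C) = (5/6)(5/6)(1/6) = 0.11574.
The prior-weighted likelihoods are 1/3 · 0.046875 = 0.015625, 1/3 · 0.032 = 0.010667, 1/3 · 0.11574 = 0.03858; summing to 0.064872.
Hence P(urn B | data) = (0.010667) / (0.064872) = 0.16443.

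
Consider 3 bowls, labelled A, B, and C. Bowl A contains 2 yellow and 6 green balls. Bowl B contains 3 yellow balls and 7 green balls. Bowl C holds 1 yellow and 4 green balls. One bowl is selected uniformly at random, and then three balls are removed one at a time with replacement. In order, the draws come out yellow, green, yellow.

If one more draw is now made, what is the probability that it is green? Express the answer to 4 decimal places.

0.7391

Compute the likelihood of the observed sequence for each case: P(data | bowl A) = (2/8)(6/8)(2/8) = 0.046875; P(data | bowl B) = (3/10)(7/10)(3/10) = 0.063; P(data | bowl C) = (1/5)(4/5)(1/5) = 0.032.
Multiplying each by its prior: 1/3 · 0.046875 = 0.015625, 1/3 · 0.063 = 0.021, 1/3 · 0.032 = 0.010667; with total 0.047292.
The posterior is then P(bowl A | data) = 0.3304, P(bowl B | data) = 0.44405, P(bowl C | data) = 0.22555.
The predictive probability is P(green next | data) = (3/4)(0.3304) + (7/10)(0.44405) + (4/5)(0.22555) = 0.73907.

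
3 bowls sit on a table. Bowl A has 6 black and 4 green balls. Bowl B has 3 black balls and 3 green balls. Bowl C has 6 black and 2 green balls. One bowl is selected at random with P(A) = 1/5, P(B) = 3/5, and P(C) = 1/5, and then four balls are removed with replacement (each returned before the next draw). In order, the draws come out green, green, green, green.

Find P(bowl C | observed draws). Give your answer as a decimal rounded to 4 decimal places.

Compute the likelihood of the observed sequence for each case: P(data | bowl A) = (4/10)(4/10)(4/10)(4/10) = 0.0256; P(data | bowl B) = (3/6)(3/6)(3/6)(3/6) = 0.0625; P(data | bowl C) = (2/8)(2/8)(2/8)(2/8) = 0.0039062.
The prior-weighted likelihoods are 1/5 · 0.0256 = 0.00512, 3/5 · 0.0625 = 0.0375, 1/5 · 0.0039062 = 0.00078125; with total 0.043401.
By Bayes' rule, P(bowl C | data) = (0.00078125) / (0.043401) = 0.018001.

0.0180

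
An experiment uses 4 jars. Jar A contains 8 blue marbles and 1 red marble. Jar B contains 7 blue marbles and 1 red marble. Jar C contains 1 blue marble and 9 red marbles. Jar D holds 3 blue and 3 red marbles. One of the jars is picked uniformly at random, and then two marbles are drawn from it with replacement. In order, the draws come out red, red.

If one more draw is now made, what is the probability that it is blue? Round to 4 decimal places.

Compute the likelihood of the observed sequence for each case: P(data | jar A) = (1/9)(1/9) = 0.012346; P(data | jar B) = (1/8)(1/8) = 0.015625; P(data | jar C) = (9/10)(9/10) = 0.81; P(data | jar D) = (3/6)(3/6) = 0.25.
The prior-weighted likelihoods are 1/4 · 0.012346 = 0.0030864, 1/4 · 0.015625 = 0.0039062, 1/4 · 0.81 = 0.2025, 1/4 · 0.25 = 0.0625; with total 0.27199.
Dividing through by the total gives posterior P(jar A | data) = 0.011347, P(jar B | data) = 0.014362, P(jar C | data) = 0.74451, P(jar D | data) = 0.22979.
The predictive probability is P(blue next | data) = (8/9)(0.011347) + (7/8)(0.014362) + (1/10)(0.74451) + (1/2)(0.22979) = 0.212.

0.2120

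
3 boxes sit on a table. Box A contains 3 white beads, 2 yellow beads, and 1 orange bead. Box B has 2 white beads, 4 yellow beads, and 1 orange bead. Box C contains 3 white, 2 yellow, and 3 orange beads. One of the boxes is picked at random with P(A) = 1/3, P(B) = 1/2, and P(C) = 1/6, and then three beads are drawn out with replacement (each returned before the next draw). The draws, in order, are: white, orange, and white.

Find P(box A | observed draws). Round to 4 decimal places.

Under each hypothesis, the probability of the observed sequence is: P(data | box A) = (3/6)(1/6)(3/6) = 0.041667; P(data | box B) = (2/7)(1/7)(2/7) = 0.011662; P(data | box C) = (3/8)(3/8)(3/8) = 0.052734.
Weighting by the prior gives 1/3 · 0.041667 = 0.013889, 1/2 · 0.011662 = 0.0058309, 1/6 · 0.052734 = 0.0087891; these sum to 0.028509.
Hence P(box A | data) = (0.013889) / (0.028509) = 0.48718.

0.4872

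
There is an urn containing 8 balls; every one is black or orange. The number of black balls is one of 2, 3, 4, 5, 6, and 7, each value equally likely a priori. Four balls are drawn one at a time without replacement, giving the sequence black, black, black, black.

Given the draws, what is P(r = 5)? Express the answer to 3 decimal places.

0.089

The likelihood of the observed sequence under each hypothesis: P(data | r = 2) = (2/8)(1/7)(0/6) = 0; P(data | r = 3) = (3/8)(2/7)(1/6)(0/5) = 0; P(data | r = 4) = (4/8)(3/7)(2/6)(1/5) = 1/70; P(data | r = 5) = (5/8)(4/7)(3/6)(2/5) = 1/14; P(data | r = 6) = (6/8)(5/7)(4/6)(3/5) = 3/14; P(data | r = 7) = (7/8)(6/7)(5/6)(4/5) = 1/2.
Weighting by the prior gives 1/6 · 0 = 0, 1/6 · 0 = 0, 1/6 · 1/70 = 1/420, 1/6 · 1/14 = 1/84, 1/6 · 3/14 = 1/28, 1/6 · 1/2 = 1/12; with total 2/15.
Hence P(r = 5 | data) = (1/84) / (2/15) = 5/56.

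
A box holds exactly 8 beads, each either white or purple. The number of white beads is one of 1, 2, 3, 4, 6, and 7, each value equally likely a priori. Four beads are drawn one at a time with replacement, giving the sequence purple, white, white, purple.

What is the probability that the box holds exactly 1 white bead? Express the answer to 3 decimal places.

0.057

The likelihood of the observed sequence under each hypothesis: P(data | r = 1) = (7/8)(1/8)(1/8)(7/8) = 0.011963; P(data | r = 2) = (6/8)(2/8)(2/8)(6/8) = 0.035156; P(data | r = 3) = (5/8)(3/8)(3/8)(5/8) = 0.054932; P(data | r = 4) = (4/8)(4/8)(4/8)(4/8) = 0.0625; P(data | r = 6) = (2/8)(6/8)(6/8)(2/8) = 0.035156; P(data | r = 7) = (1/8)(7/8)(7/8)(1/8) = 0.011963.
Multiplying each by its prior: 1/6 · 0.011963 = 0.0019938, 1/6 · 0.035156 = 0.0058594, 1/6 · 0.054932 = 0.0091553, 1/6 · 0.0625 = 0.010417, 1/6 · 0.035156 = 0.0058594, 1/6 · 0.011963 = 0.0019938; summing to 0.035278.
Hence P(r = 1 | data) = (0.0019938) / (0.035278) = 0.056517.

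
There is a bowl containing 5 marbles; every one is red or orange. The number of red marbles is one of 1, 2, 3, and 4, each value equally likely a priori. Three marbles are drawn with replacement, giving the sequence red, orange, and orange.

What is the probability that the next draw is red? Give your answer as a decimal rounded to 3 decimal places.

The likelihood of the observed sequence under each hypothesis: P(data | r = 1) = (1/5)(4/5)(4/5) = 16/125; P(data | r = 2) = (2/5)(3/5)(3/5) = 18/125; P(data | r = 3) = (3/5)(2/5)(2/5) = 12/125; P(data | r = 4) = (4/5)(1/5)(1/5) = 4/125.
The prior-weighted likelihoods are 1/4 · 16/125 = 4/125, 1/4 · 18/125 = 9/250, 1/4 · 12/125 = 3/125, 1/4 · 4/125 = 1/125; summing to 1/10.
The posterior is then P(r = 1 | data) = 8/25, P(r = 2 | data) = 9/25, P(r = 3 | data) = 6/25, P(r = 4 | data) = 2/25.
So P(red next | data) = Σ P(red next | H) P(H | data) = (1/5)(8/25) + (2/5)(9/25) + (3/5)(6/25) + (4/5)(2/25) = 52/125.

0.416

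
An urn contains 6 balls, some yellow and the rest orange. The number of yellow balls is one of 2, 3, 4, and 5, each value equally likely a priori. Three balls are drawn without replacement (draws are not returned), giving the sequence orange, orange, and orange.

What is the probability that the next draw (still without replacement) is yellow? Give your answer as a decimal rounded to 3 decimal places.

0.733

For each hypothesis, P(data | H) works out to: P(data | r = 2) = (4/6)(3/5)(2/4) = 1/5; P(data | r = 3) = (3/6)(2/5)(1/4) = 1/20; P(data | r = 4) = (2/6)(1/5)(0/4) = 0; P(data | r = 5) = (1/6)(0/5) = 0.
The prior-weighted likelihoods are 1/4 · 1/5 = 1/20, 1/4 · 1/20 = 1/80, 1/4 · 0 = 0, 1/4 · 0 = 0; these sum to 1/16.
The posterior is then P(r = 2 | data) = 4/5, P(r = 3 | data) = 1/5, P(r = 4 | data) = 0, P(r = 5 | data) = 0.
The predictive probability is P(yellow next | data) = (2/3)(4/5) + (1)(1/5) = 11/15.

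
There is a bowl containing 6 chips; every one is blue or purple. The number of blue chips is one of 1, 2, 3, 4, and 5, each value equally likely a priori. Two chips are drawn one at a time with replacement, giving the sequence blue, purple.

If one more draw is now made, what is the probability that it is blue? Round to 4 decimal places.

For each hypothesis, P(data | H) works out to: P(data | r = 1) = (1/6)(5/6) = 5/36; P(data | r = 2) = (2/6)(4/6) = 2/9; P(data | r = 3) = (3/6)(3/6) = 1/4; P(data | r = 4) = (4/6)(2/6) = 2/9; P(data | r = 5) = (5/6)(1/6) = 5/36.
Weighting by the prior gives 1/5 · 5/36 = 1/36, 1/5 · 2/9 = 2/45, 1/5 · 1/4 = 1/20, 1/5 · 2/9 = 2/45, 1/5 · 5/36 = 1/36; these sum to 7/36.
Normalising, the posterior is P(r = 1 | data) = 1/7, P(r = 2 | data) = 8/35, P(r = 3 | data) = 9/35, P(r = 4 | data) = 8/35, P(r = 5 | data) = 1/7.
So P(blue next | data) = Σ P(blue next | H) P(H | data) = (1/6)(1/7) + (1/3)(8/35) + (1/2)(9/35) + (2/3)(8/35) + (5/6)(1/7) = 1/2.

0.5000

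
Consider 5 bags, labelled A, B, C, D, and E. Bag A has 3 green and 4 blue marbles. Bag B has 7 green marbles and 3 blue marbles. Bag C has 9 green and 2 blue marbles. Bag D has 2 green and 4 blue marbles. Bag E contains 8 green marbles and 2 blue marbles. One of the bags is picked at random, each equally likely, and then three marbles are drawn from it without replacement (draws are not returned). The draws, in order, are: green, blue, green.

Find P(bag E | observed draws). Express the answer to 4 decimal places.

0.2368

The likelihood of the observed sequence under each hypothesis: P(data | bag A) = (3/7)(4/6)(2/5) = 0.11429; P(data | bag B) = (7/10)(3/9)(6/8) = 0.175; P(data | bag C) = (9/11)(2/10)(8/9) = 0.14545; P(data | bag D) = (2/6)(4/5)(1/4) = 0.066667; P(data | bag E) = (8/10)(2/9)(7/8) = 0.15556.
Weighting by the prior gives 1/5 · 0.11429 = 0.022857, 1/5 · 0.175 = 0.035, 1/5 · 0.14545 = 0.029091, 1/5 · 0.066667 = 0.013333, 1/5 · 0.15556 = 0.031111; with total 0.13139.
By Bayes' rule, P(bag E | data) = (0.031111) / (0.13139) = 0.23678.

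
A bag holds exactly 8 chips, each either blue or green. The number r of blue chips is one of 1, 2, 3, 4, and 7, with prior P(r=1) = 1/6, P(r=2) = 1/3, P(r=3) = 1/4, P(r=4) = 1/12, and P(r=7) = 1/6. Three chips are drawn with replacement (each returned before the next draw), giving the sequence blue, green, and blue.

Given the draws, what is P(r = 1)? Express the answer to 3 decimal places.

The likelihood of the observed sequence under each hypothesis: P(data | r = 1) = (1/8)(7/8)(1/8) = 0.013672; P(data | r = 2) = (2/8)(6/8)(2/8) = 0.046875; P(data | r = 3) = (3/8)(5/8)(3/8) = 0.087891; P(data | r = 4) = (4/8)(4/8)(4/8) = 0.125; P(data | r = 7) = (7/8)(1/8)(7/8) = 0.095703.
Weighting by the prior gives 1/6 · 0.013672 = 0.0022786, 1/3 · 0.046875 = 0.015625, 1/4 · 0.087891 = 0.021973, 1/12 · 0.125 = 0.010417, 1/6 · 0.095703 = 0.015951; with total 0.066243.
Hence P(r = 1 | data) = (0.0022786) / (0.066243) = 0.034398.

0.034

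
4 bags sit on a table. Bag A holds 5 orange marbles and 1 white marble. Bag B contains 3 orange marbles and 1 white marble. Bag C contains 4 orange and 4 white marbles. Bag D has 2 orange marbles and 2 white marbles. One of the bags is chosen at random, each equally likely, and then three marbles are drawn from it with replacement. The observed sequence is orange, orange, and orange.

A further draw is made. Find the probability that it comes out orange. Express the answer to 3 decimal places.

0.739

For each hypothesis, P(data | H) works out to: P(data | bag A) = (5/6)(5/6)(5/6) = 0.5787; P(data | bag B) = (3/4)(3/4)(3/4) = 0.42188; P(data | bag C) = (4/8)(4/8)(4/8) = 0.125; P(data | bag D) = (2/4)(2/4)(2/4) = 0.125.
Multiplying each by its prior: 1/4 · 0.5787 = 0.14468, 1/4 · 0.42188 = 0.10547, 1/4 · 0.125 = 0.03125, 1/4 · 0.125 = 0.03125; summing to 0.31264.
Normalising, the posterior is P(bag A | data) = 0.46275, P(bag B | data) = 0.33734, P(bag C | data) = 0.099954, P(bag D | data) = 0.099954.
So P(orange next | data) = Σ P(orange next | H) P(H | data) = (5/6)(0.46275) + (3/4)(0.33734) + (1/2)(0.099954) + (1/2)(0.099954) = 0.73859.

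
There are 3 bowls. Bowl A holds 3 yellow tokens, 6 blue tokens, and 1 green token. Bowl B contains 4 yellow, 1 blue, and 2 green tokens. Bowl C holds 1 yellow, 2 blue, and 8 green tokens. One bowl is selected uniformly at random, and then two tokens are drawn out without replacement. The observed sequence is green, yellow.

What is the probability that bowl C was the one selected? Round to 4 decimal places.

0.2453

Compute the likelihood of the observed sequence for each case: P(data | bowl A) = (1/10)(3/9) = 0.033333; P(data | bowl B) = (2/7)(4/6) = 0.19048; P(data | bowl C) = (8/11)(1/10) = 0.072727.
The prior-weighted likelihoods are 1/3 · 0.033333 = 0.011111, 1/3 · 0.19048 = 0.063492, 1/3 · 0.072727 = 0.024242; with total 0.098846.
Hence P(bowl C | data) = (0.024242) / (0.098846) = 0.24526.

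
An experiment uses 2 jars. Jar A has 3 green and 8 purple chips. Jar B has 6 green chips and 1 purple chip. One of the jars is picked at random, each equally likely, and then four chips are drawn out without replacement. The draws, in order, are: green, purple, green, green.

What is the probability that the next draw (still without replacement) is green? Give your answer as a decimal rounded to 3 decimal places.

Compute the likelihood of the observed sequence for each case: P(data | jar A) = (3/11)(8/10)(2/9)(1/8) = 0.0060606; P(data | jar B) = (6/7)(1/6)(5/5)(4/4) = 0.14286.
Multiplying each by its prior: 1/2 · 0.0060606 = 0.0030303, 1/2 · 0.14286 = 0.071429; with total 0.074459.
Dividing through by the total gives posterior P(jar A | data) = 0.040698, P(jar B | data) = 0.9593.
The predictive probability is P(green next | data) = (0)(0.040698) + (1)(0.9593) = 0.9593.

0.959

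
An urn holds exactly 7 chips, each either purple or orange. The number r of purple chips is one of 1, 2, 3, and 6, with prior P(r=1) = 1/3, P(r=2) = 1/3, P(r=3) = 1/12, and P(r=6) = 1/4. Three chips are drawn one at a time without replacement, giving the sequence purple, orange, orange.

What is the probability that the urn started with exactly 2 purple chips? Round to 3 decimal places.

0.506

The likelihood of the observed sequence under each hypothesis: P(data | r = 1) = (1/7)(6/6)(5/5) = 1/7; P(data | r = 2) = (2/7)(5/6)(4/5) = 4/21; P(data | r = 3) = (3/7)(4/6)(3/5) = 6/35; P(data | r = 6) = (6/7)(1/6)(0/5) = 0.
Multiplying each by its prior: 1/3 · 1/7 = 1/21, 1/3 · 4/21 = 4/63, 1/12 · 6/35 = 1/70, 1/4 · 0 = 0; with total 79/630.
So P(r = 2 | data) = (4/63) / (79/630) = 40/79.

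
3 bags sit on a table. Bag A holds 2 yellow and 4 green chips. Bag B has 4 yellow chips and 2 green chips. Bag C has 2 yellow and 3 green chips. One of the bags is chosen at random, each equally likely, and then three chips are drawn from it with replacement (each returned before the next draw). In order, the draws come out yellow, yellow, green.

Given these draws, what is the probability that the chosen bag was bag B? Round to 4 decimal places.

0.4655

For each hypothesis, P(data | H) works out to: P(data | bag A) = (2/6)(2/6)(4/6) = 0.074074; P(data | bag B) = (4/6)(4/6)(2/6) = 0.14815; P(data | bag C) = (2/5)(2/5)(3/5) = 0.096.
Weighting by the prior gives 1/3 · 0.074074 = 0.024691, 1/3 · 0.14815 = 0.049383, 1/3 · 0.096 = 0.032; these sum to 0.10607.
Therefore the posterior P(bag B | data) = (0.049383) / (0.10607) = 0.46555.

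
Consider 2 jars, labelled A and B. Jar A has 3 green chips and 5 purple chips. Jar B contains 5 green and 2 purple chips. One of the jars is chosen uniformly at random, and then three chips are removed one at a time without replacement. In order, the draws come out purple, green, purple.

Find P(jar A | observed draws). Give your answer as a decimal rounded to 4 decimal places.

0.7895

For each hypothesis, P(data | H) works out to: P(data | jar A) = (5/8)(3/7)(4/6) = 5/28; P(data | jar B) = (2/7)(5/6)(1/5) = 1/21.
Weighting by the prior gives 1/2 · 5/28 = 5/56, 1/2 · 1/21 = 1/42; summing to 19/168.
By Bayes' rule, P(jar A | data) = (5/56) / (19/168) = 15/19.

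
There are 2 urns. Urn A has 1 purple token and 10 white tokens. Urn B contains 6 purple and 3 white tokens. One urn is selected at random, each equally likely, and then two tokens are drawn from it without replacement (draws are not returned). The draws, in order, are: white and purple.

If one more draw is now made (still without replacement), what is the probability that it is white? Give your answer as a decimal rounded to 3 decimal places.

The likelihood of the observed sequence under each hypothesis: P(data | urn A) = (10/11)(1/10) = 1/11; P(data | urn B) = (3/9)(6/8) = 1/4.
Weighting by the prior gives 1/2 · 1/11 = 1/22, 1/2 · 1/4 = 1/8; summing to 15/88.
The posterior is then P(urn A | data) = 4/15, P(urn B | data) = 11/15.
So P(white next | data) = Σ P(white next | H) P(H | data) = (1)(4/15) + (2/7)(11/15) = 10/21.

0.476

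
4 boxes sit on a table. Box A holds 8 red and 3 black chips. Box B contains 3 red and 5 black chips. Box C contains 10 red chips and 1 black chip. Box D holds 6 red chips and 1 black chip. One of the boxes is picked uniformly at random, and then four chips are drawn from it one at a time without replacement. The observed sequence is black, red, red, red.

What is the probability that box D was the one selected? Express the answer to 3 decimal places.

0.377

Compute the likelihood of the observed sequence for each case: P(data | box A) = (3/11)(8/10)(7/9)(6/8) = 0.12727; P(data | box B) = (5/8)(3/7)(2/6)(1/5) = 0.017857; P(data | box C) = (1/11)(10/10)(9/9)(8/8) = 0.090909; P(data | box D) = (1/7)(6/6)(5/5)(4/4) = 0.14286.
Weighting by the prior gives 1/4 · 0.12727 = 0.031818, 1/4 · 0.017857 = 0.0044643, 1/4 · 0.090909 = 0.022727, 1/4 · 0.14286 = 0.035714; these sum to 0.094724.
Hence P(box D | data) = (0.035714) / (0.094724) = 0.37704.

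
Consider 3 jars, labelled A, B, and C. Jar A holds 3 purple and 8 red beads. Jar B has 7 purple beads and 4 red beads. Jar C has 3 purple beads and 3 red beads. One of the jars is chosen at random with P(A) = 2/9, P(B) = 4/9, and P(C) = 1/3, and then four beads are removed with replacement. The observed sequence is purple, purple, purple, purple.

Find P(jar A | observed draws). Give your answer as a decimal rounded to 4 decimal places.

The likelihood of the observed sequence under each hypothesis: P(data | jar A) = (3/11)(3/11)(3/11)(3/11) = 0.0055324; P(data | jar B) = (7/11)(7/11)(7/11)(7/11) = 0.16399; P(data | jar C) = (3/6)(3/6)(3/6)(3/6) = 0.0625.
Weighting by the prior gives 2/9 · 0.0055324 = 0.0012294, 4/9 · 0.16399 = 0.072885, 1/3 · 0.0625 = 0.020833; summing to 0.094948.
Hence P(jar A | data) = (0.0012294) / (0.094948) = 0.012948.

0.0129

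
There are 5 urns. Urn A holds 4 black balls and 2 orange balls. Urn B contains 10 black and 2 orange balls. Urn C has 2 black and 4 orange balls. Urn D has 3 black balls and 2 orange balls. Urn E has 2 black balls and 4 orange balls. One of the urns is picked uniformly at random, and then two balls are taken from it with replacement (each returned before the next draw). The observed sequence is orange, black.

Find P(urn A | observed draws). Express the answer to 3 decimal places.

For each hypothesis, P(data | H) works out to: P(data | urn A) = (2/6)(4/6) = 0.22222; P(data | urn B) = (2/12)(10/12) = 0.13889; P(data | urn C) = (4/6)(2/6) = 0.22222; P(data | urn D) = (2/5)(3/5) = 0.24; P(data | urn E) = (4/6)(2/6) = 0.22222.
Multiplying each by its prior: 1/5 · 0.22222 = 0.044444, 1/5 · 0.13889 = 0.027778, 1/5 · 0.22222 = 0.044444, 1/5 · 0.24 = 0.048, 1/5 · 0.22222 = 0.044444; with total 0.20911.
So P(urn A | data) = (0.044444) / (0.20911) = 0.21254.

0.213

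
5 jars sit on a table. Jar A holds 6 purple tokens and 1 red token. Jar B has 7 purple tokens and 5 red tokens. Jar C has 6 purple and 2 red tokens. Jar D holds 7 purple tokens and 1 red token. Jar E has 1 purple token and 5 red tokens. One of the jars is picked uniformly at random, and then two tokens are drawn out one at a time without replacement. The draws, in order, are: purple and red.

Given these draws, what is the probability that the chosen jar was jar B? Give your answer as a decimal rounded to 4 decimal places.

Compute the likelihood of the observed sequence for each case: P(data | jar A) = (6/7)(1/6) = 0.14286; P(data | jar B) = (7/12)(5/11) = 0.26515; P(data | jar C) = (6/8)(2/7) = 0.21429; P(data | jar D) = (7/8)(1/7) = 0.125; P(data | jar E) = (1/6)(5/5) = 0.16667.
The prior-weighted likelihoods are 1/5 · 0.14286 = 0.028571, 1/5 · 0.26515 = 0.05303, 1/5 · 0.21429 = 0.042857, 1/5 · 0.125 = 0.025, 1/5 · 0.16667 = 0.033333; summing to 0.18279.
Therefore the posterior P(jar B | data) = (0.05303) / (0.18279) = 0.29011.

0.2901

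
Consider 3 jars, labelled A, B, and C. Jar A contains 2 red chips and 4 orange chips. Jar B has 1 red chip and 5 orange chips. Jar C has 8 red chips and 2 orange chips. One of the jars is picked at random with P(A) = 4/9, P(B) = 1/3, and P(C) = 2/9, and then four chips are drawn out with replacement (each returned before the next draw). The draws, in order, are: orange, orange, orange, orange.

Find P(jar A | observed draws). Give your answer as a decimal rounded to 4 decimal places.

Compute the likelihood of the observed sequence for each case: P(data | jar A) = (4/6)(4/6)(4/6)(4/6) = 0.19753; P(data | jar B) = (5/6)(5/6)(5/6)(5/6) = 0.48225; P(data | jar C) = (2/10)(2/10)(2/10)(2/10) = 0.0016.
Multiplying each by its prior: 4/9 · 0.19753 = 0.087791, 1/3 · 0.48225 = 0.16075, 2/9 · 0.0016 = 0.00035556; summing to 0.2489.
Therefore the posterior P(jar A | data) = (0.087791) / (0.2489) = 0.35272.

0.3527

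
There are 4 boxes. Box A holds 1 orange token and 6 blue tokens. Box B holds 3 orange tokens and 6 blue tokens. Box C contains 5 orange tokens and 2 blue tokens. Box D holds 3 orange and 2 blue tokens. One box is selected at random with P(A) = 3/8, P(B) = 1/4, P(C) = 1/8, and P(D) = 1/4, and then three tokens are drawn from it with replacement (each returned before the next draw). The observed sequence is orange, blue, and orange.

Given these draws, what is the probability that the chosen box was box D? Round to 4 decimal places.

0.4540

Compute the likelihood of the observed sequence for each case: P(data | box A) = (1/7)(6/7)(1/7) = 0.017493; P(data | box B) = (3/9)(6/9)(3/9) = 0.074074; P(data | box C) = (5/7)(2/7)(5/7) = 0.14577; P(data | box D) = (3/5)(2/5)(3/5) = 0.144.
The prior-weighted likelihoods are 3/8 · 0.017493 = 0.0065598, 1/4 · 0.074074 = 0.018519, 1/8 · 0.14577 = 0.018222, 1/4 · 0.144 = 0.036; with total 0.0793.
Therefore the posterior P(box D | data) = (0.036) / (0.0793) = 0.45397.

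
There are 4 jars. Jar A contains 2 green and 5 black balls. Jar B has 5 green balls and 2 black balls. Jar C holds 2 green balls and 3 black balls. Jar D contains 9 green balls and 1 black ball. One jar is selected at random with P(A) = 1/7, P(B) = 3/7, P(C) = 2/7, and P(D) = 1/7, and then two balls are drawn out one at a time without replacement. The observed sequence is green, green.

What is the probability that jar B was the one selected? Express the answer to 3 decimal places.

Compute the likelihood of the observed sequence for each case: P(data | jar A) = (2/7)(1/6) = 1/21; P(data | jar B) = (5/7)(4/6) = 10/21; P(data | jar C) = (2/5)(1/4) = 1/10; P(data | jar D) = (9/10)(8/9) = 4/5.
The prior-weighted likelihoods are 1/7 · 1/21 = 1/147, 3/7 · 10/21 = 10/49, 2/7 · 1/10 = 1/35, 1/7 · 4/5 = 4/35; summing to 52/147.
Hence P(jar B | data) = (10/49) / (52/147) = 15/26.

0.577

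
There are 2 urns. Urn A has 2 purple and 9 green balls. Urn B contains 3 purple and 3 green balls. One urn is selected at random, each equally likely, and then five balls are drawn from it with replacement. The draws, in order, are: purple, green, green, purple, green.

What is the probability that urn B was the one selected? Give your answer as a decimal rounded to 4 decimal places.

0.6332

The likelihood of the observed sequence under each hypothesis: P(data | urn A) = (2/11)(9/11)(9/11)(2/11)(9/11) = 0.018106; P(data | urn B) = (3/6)(3/6)(3/6)(3/6)(3/6) = 0.03125.
Weighting by the prior gives 1/2 · 0.018106 = 0.009053, 1/2 · 0.03125 = 0.015625; these sum to 0.024678.
By Bayes' rule, P(urn B | data) = (0.015625) / (0.024678) = 0.63315.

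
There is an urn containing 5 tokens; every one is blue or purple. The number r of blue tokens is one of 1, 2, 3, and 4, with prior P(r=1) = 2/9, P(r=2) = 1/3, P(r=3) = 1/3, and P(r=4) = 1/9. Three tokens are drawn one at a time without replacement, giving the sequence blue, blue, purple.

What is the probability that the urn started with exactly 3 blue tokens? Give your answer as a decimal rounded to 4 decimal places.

0.5455

Compute the likelihood of the observed sequence for each case: P(data | r = 1) = (1/5)(0/4) = 0; P(data | r = 2) = (2/5)(1/4)(3/3) = 1/10; P(data | r = 3) = (3/5)(2/4)(2/3) = 1/5; P(data | r = 4) = (4/5)(3/4)(1/3) = 1/5.
Multiplying each by its prior: 2/9 · 0 = 0, 1/3 · 1/10 = 1/30, 1/3 · 1/5 = 1/15, 1/9 · 1/5 = 1/45; summing to 11/90.
So P(r = 3 | data) = (1/15) / (11/90) = 6/11.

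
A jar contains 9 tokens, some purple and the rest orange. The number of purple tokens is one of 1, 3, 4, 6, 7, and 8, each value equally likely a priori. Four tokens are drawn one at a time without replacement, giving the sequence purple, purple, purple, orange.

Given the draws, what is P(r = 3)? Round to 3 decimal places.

0.028

The likelihood of the observed sequence under each hypothesis: P(data | r = 1) = (1/9)(0/8) = 0; P(data | r = 3) = (3/9)(2/8)(1/7)(6/6) = 1/84; P(data | r = 4) = (4/9)(3/8)(2/7)(5/6) = 5/126; P(data | r = 6) = (6/9)(5/8)(4/7)(3/6) = 5/42; P(data | r = 7) = (7/9)(6/8)(5/7)(2/6) = 5/36; P(data | r = 8) = (8/9)(7/8)(6/7)(1/6) = 1/9.
Multiplying each by its prior: 1/6 · 0 = 0, 1/6 · 1/84 = 1/504, 1/6 · 5/126 = 5/756, 1/6 · 5/42 = 5/252, 1/6 · 5/36 = 5/216, 1/6 · 1/9 = 1/54; summing to 53/756.
Hence P(r = 3 | data) = (1/504) / (53/756) = 3/106.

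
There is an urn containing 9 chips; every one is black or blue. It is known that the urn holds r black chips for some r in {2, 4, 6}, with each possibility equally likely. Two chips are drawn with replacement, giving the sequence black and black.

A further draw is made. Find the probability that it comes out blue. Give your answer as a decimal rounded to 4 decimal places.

For each hypothesis, P(data | H) works out to: P(data | r = 2) = (2/9)(2/9) = 4/81; P(data | r = 4) = (4/9)(4/9) = 16/81; P(data | r = 6) = (6/9)(6/9) = 4/9.
Multiplying each by its prior: 1/3 · 4/81 = 4/243, 1/3 · 16/81 = 16/243, 1/3 · 4/9 = 4/27; summing to 56/243.
The posterior is then P(r = 2 | data) = 1/14, P(r = 4 | data) = 2/7, P(r = 6 | data) = 9/14.
Averaging over the posterior, P(blue next | data) = (7/9)(1/14) + (5/9)(2/7) + (1/3)(9/14) = 3/7.

0.4286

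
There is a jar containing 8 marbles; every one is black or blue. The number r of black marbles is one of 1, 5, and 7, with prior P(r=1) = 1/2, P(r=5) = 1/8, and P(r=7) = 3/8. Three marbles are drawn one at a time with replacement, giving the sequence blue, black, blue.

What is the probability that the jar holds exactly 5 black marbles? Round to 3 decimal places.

0.172

Under each hypothesis, the probability of the observed sequence is: P(data | r = 1) = (7/8)(1/8)(7/8) = 0.095703; P(data | r = 5) = (3/8)(5/8)(3/8) = 0.087891; P(data | r = 7) = (1/8)(7/8)(1/8) = 0.013672.
Multiplying each by its prior: 1/2 · 0.095703 = 0.047852, 1/8 · 0.087891 = 0.010986, 3/8 · 0.013672 = 0.005127; with total 0.063965.
Hence P(r = 5 | data) = (0.010986) / (0.063965) = 0.17176.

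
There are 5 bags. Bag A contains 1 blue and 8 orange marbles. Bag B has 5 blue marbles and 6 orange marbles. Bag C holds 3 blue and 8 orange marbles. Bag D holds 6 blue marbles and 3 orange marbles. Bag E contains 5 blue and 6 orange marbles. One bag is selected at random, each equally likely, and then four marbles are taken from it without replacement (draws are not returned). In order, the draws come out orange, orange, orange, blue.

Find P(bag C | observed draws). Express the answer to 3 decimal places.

Under each hypothesis, the probability of the observed sequence is: P(data | bag A) = (8/9)(7/8)(6/7)(1/6) = 0.11111; P(data | bag B) = (6/11)(5/10)(4/9)(5/8) = 0.075758; P(data | bag C) = (8/11)(7/10)(6/9)(3/8) = 0.12727; P(data | bag D) = (3/9)(2/8)(1/7)(6/6) = 0.011905; P(data | bag E) = (6/11)(5/10)(4/9)(5/8) = 0.075758.
The prior-weighted likelihoods are 1/5 · 0.11111 = 0.022222, 1/5 · 0.075758 = 0.015152, 1/5 · 0.12727 = 0.025455, 1/5 · 0.011905 = 0.002381, 1/5 · 0.075758 = 0.015152; summing to 0.080361.
By Bayes' rule, P(bag C | data) = (0.025455) / (0.080361) = 0.31675.

0.317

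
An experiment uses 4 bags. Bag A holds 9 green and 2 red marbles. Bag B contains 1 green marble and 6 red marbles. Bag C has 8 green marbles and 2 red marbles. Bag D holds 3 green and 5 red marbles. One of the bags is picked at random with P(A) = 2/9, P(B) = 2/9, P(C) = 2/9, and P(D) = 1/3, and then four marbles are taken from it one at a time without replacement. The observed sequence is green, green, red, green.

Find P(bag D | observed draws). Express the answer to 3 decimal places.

0.093

The likelihood of the observed sequence under each hypothesis: P(data | bag A) = (9/11)(8/10)(2/9)(7/8) = 0.12727; P(data | bag B) = (1/7)(0/6) = 0; P(data | bag C) = (8/10)(7/9)(2/8)(6/7) = 0.13333; P(data | bag D) = (3/8)(2/7)(5/6)(1/5) = 0.017857.
The prior-weighted likelihoods are 2/9 · 0.12727 = 0.028283, 2/9 · 0 = 0, 2/9 · 0.13333 = 0.02963, 1/3 · 0.017857 = 0.0059524; summing to 0.063865.
So P(bag D | data) = (0.0059524) / (0.063865) = 0.093203.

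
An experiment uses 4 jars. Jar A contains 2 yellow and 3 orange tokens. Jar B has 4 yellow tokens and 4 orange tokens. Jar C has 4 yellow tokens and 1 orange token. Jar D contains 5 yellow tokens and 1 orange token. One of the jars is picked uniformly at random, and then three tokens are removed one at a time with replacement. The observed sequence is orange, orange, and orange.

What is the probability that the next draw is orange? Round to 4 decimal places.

0.5499

Compute the likelihood of the observed sequence for each case: P(data | jar A) = (3/5)(3/5)(3/5) = 0.216; P(data | jar B) = (4/8)(4/8)(4/8) = 0.125; P(data | jar C) = (1/5)(1/5)(1/5) = 0.008; P(data | jar D) = (1/6)(1/6)(1/6) = 0.0046296.
The prior-weighted likelihoods are 1/4 · 0.216 = 0.054, 1/4 · 0.125 = 0.03125, 1/4 · 0.008 = 0.002, 1/4 · 0.0046296 = 0.0011574; summing to 0.088407.
The posterior is then P(jar A | data) = 0.61081, P(jar B | data) = 0.35348, P(jar C | data) = 0.022623, P(jar D | data) = 0.013092.
Averaging over the posterior, P(orange next | data) = (3/5)(0.61081) + (1/2)(0.35348) + (1/5)(0.022623) + (1/6)(0.013092) = 0.54993.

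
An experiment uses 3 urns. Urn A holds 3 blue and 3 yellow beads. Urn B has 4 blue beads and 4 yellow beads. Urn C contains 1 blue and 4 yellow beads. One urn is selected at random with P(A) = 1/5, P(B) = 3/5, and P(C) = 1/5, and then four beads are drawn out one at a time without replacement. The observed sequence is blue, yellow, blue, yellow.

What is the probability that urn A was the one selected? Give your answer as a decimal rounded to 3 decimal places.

0.280

The likelihood of the observed sequence under each hypothesis: P(data | urn A) = (3/6)(3/5)(2/4)(2/3) = 1/10; P(data | urn B) = (4/8)(4/7)(3/6)(3/5) = 3/35; P(data | urn C) = (1/5)(4/4)(0/3) = 0.
Weighting by the prior gives 1/5 · 1/10 = 1/50, 3/5 · 3/35 = 9/175, 1/5 · 0 = 0; these sum to 1/14.
So P(urn A | data) = (1/50) / (1/14) = 7/25.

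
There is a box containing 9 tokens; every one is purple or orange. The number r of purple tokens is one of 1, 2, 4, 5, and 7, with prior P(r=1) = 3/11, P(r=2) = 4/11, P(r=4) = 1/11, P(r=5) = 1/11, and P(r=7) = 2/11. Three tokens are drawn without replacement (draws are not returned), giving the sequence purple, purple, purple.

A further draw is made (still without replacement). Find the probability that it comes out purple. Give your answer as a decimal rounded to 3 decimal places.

0.603

Under each hypothesis, the probability of the observed sequence is: P(data | r = 1) = (1/9)(0/8) = 0; P(data | r = 2) = (2/9)(1/8)(0/7) = 0; P(data | r = 4) = (4/9)(3/8)(2/7) = 1/21; P(data | r = 5) = (5/9)(4/8)(3/7) = 5/42; P(data | r = 7) = (7/9)(6/8)(5/7) = 5/12.
The prior-weighted likelihoods are 3/11 · 0 = 0, 4/11 · 0 = 0, 1/11 · 1/21 = 1/231, 1/11 · 5/42 = 5/462, 2/11 · 5/12 = 5/66; summing to 1/11.
Dividing through by the total gives posterior P(r = 1 | data) = 0, P(r = 2 | data) = 0, P(r = 4 | data) = 1/21, P(r = 5 | data) = 5/42, P(r = 7 | data) = 5/6.
The predictive probability is P(purple next | data) = (1/6)(1/21) + (1/3)(5/42) + (2/3)(5/6) = 38/63.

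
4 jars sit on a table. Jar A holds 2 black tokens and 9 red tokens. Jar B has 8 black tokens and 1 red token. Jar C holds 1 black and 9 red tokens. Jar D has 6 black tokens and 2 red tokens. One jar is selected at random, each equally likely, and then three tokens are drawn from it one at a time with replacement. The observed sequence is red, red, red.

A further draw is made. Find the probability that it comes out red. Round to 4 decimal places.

0.8567

Under each hypothesis, the probability of the observed sequence is: P(data | jar A) = (9/11)(9/11)(9/11) = 0.54771; P(data | jar B) = (1/9)(1/9)(1/9) = 0.0013717; P(data | jar C) = (9/10)(9/10)(9/10) = 0.729; P(data | jar D) = (2/8)(2/8)(2/8) = 0.015625.
Weighting by the prior gives 1/4 · 0.54771 = 0.13693, 1/4 · 0.0013717 = 0.00034294, 1/4 · 0.729 = 0.18225, 1/4 · 0.015625 = 0.0039062; with total 0.32343.
Dividing through by the total gives posterior P(jar A | data) = 0.42336, P(jar B | data) = 0.0010603, P(jar C | data) = 0.5635, P(jar D | data) = 0.012078.
Averaging over the posterior, P(red next | data) = (9/11)(0.42336) + (1/9)(0.0010603) + (9/10)(0.5635) + (1/4)(0.012078) = 0.85667.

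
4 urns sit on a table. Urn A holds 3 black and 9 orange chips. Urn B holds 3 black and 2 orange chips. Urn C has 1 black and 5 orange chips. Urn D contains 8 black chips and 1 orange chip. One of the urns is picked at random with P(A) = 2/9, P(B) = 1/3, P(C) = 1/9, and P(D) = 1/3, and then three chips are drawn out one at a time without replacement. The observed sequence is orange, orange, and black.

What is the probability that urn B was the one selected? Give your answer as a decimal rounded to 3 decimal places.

The likelihood of the observed sequence under each hypothesis: P(data | urn A) = (9/12)(8/11)(3/10) = 0.16364; P(data | urn B) = (2/5)(1/4)(3/3) = 0.1; P(data | urn C) = (5/6)(4/5)(1/4) = 0.16667; P(data | urn D) = (1/9)(0/8) = 0.
Multiplying each by its prior: 2/9 · 0.16364 = 0.036364, 1/3 · 0.1 = 0.033333, 1/9 · 0.16667 = 0.018519, 1/3 · 0 = 0; these sum to 0.088215.
Hence P(urn B | data) = (0.033333) / (0.088215) = 0.37786.

0.378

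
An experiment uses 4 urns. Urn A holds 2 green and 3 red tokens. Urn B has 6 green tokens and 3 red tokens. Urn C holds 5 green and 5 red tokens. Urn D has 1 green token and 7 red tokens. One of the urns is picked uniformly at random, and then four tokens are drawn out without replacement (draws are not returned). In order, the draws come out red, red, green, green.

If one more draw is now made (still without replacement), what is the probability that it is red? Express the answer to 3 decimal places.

For each hypothesis, P(data | H) works out to: P(data | urn A) = (3/5)(2/4)(2/3)(1/2) = 1/10; P(data | urn B) = (3/9)(2/8)(6/7)(5/6) = 5/84; P(data | urn C) = (5/10)(4/9)(5/8)(4/7) = 5/63; P(data | urn D) = (7/8)(6/7)(1/6)(0/5) = 0.
Multiplying each by its prior: 1/4 · 1/10 = 1/40, 1/4 · 5/84 = 5/336, 1/4 · 5/63 = 5/252, 1/4 · 0 = 0; with total 43/720.
Dividing through by the total gives posterior P(urn A | data) = 18/43, P(urn B | data) = 75/301, P(urn C | data) = 100/301, P(urn D | data) = 0.
So P(red next | data) = Σ P(red next | H) P(H | data) = (1)(18/43) + (1/5)(75/301) + (1/2)(100/301) = 191/301.

0.635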